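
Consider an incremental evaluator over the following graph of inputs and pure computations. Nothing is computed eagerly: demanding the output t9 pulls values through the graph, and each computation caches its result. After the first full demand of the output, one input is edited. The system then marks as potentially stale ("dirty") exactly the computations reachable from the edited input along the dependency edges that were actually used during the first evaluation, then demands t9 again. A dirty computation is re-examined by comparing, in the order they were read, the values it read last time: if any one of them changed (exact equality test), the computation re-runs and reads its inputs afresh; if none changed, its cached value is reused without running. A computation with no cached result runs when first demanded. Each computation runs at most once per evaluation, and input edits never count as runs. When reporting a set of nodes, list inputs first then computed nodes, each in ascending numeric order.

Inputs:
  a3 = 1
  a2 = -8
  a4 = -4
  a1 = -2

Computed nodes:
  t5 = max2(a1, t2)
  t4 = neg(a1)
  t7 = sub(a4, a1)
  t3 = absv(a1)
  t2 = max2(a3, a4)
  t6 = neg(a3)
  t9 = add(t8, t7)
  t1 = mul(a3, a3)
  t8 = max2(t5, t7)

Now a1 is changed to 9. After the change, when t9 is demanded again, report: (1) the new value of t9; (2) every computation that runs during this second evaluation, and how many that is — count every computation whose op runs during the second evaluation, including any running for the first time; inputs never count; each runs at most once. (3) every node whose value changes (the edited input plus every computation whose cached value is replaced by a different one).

Initial pass — values computed on the first demand:
  t2 = max2(1, -4) = 1
  t5 = max2(-2, 1) = 1
  t7 = sub(-4, -2) = -2
  t8 = max2(1, -2) = 1
  t9 = add(1, -2) = -1

Second demand — change propagation:
  t5: re-runs because a1 -2->9; new result 9.
  t7: re-runs because a1 -2->9; new result -13.
  t8: re-runs because t5 1->9; t7 -2->-13; new result 9.
  t9: re-runs because t8 1->9; t7 -2->-13; new result -4.

t9 now evaluates to -4.
Run set: t5, t7, t8, t9 (4 run).
Changed values: a1, t5, t7, t8, t9.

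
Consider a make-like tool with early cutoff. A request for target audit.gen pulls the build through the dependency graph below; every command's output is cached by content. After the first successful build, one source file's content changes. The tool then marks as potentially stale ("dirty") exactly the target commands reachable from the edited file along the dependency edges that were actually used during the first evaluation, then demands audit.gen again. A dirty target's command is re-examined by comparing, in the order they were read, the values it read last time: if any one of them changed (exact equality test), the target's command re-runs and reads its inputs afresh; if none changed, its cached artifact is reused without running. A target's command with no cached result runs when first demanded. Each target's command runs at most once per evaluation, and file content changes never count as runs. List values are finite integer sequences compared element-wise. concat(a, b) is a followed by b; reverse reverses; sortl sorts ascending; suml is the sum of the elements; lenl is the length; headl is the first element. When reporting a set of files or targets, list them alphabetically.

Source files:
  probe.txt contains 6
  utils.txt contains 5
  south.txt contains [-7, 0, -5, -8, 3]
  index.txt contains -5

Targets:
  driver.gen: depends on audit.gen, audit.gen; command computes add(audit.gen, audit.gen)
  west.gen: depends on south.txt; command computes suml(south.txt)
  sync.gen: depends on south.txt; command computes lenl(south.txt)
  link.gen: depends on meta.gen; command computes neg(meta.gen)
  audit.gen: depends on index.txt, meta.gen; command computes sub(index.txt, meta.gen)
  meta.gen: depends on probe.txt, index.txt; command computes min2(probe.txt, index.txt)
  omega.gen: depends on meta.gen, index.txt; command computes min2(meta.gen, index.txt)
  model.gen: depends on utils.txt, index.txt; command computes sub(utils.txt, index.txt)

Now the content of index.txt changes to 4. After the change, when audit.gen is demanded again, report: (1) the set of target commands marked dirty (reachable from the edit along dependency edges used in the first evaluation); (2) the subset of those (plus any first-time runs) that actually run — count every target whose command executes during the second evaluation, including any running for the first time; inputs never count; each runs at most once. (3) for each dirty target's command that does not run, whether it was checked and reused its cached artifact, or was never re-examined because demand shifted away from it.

The edit dirties: audit.gen, meta.gen.
2 target commands run: audit.gen, meta.gen.
No dirty target's command escaped a run.

First demand of the output computes:
  meta.gen = min2(6, -5) = -5
  audit.gen = sub(-5, -5) = 0

After the edit, cleaning proceeds:
  meta.gen: a read changed (index.txt -5->4) — executes, giving 4.
  audit.gen: a read changed (index.txt -5->4; meta.gen -5->4) — executes, giving 0 — identical to its old value.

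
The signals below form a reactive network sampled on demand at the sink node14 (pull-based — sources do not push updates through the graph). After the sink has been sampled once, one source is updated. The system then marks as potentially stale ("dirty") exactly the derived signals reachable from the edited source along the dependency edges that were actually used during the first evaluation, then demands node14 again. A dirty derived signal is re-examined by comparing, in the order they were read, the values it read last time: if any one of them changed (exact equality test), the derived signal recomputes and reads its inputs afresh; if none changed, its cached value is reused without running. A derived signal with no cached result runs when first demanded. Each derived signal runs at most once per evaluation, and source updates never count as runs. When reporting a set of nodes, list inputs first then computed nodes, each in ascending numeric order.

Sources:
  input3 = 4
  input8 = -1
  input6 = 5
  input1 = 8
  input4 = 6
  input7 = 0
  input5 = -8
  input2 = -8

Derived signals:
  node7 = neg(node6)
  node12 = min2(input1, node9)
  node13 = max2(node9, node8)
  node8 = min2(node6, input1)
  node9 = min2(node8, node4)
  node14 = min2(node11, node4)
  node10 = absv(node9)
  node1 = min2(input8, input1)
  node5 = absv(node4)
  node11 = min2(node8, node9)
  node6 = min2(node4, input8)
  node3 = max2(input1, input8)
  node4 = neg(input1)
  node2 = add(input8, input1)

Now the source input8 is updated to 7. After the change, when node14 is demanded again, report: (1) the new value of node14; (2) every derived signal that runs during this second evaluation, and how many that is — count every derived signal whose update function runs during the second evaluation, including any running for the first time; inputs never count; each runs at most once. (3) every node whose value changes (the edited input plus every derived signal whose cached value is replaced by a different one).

Initial pass — values computed on the first demand:
  node4 = neg(8) = -8
  node6 = min2(-8, -1) = -8
  node8 = min2(-8, 8) = -8
  node9 = min2(-8, -8) = -8
  node11 = min2(-8, -8) = -8
  node14 = min2(-8, -8) = -8

Second demand — change propagation:
  node6: re-runs because input8 -1->7; new result -8 (unchanged).
  node8: re-examined; everything it read last time is the same (node6 unchanged, input1 unchanged) — cache -8 kept, no run.
  node9: re-examined; everything it read last time is the same (node8 unchanged, node4 unchanged) — cache -8 kept, no run.
  node11: re-examined; everything it read last time is the same (node8 unchanged, node9 unchanged) — cache -8 kept, no run.
  node14: re-examined; everything it read last time is the same (node11 unchanged, node4 unchanged) — cache -8 kept, no run.

The important point: node6 recomputes to an identical value, and the output ends up unchanged.

node14 now evaluates to -8.
Run set: node6 (1 run).
Changed values: input8.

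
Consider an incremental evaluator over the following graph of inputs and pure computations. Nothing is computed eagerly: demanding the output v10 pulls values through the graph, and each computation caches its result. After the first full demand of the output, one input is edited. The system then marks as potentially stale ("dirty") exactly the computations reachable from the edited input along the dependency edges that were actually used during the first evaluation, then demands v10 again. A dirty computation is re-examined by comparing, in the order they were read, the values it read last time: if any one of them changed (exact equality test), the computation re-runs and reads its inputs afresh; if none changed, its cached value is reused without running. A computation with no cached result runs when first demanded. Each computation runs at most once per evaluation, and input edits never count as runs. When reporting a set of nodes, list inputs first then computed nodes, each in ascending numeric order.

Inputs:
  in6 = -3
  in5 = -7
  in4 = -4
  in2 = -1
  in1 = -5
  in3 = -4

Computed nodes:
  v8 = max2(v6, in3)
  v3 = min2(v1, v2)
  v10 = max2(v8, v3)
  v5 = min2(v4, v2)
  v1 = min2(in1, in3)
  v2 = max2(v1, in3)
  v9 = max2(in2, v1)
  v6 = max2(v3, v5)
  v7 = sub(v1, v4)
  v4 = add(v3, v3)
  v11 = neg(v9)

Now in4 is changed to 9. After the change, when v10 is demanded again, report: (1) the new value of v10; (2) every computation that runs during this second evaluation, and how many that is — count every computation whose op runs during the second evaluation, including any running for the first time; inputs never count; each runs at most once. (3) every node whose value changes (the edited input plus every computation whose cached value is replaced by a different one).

v10 now evaluates to -4.
Run set: none (0 run).
Changed values: in4.
The important point: nothing the output needs ever reads in4, so the edit is invisible to it.

Initial pass — values computed on the first demand:
  v1 = min2(-5, -4) = -5
  v2 = max2(-5, -4) = -4
  v3 = min2(-5, -4) = -5
  v4 = add(-5, -5) = -10
  v5 = min2(-10, -4) = -10
  v6 = max2(-5, -10) = -5
  v8 = max2(-5, -4) = -4
  v10 = max2(-4, -5) = -4

Second demand — change propagation:
  no demanded computation ever read in4, so the edit dirties nothing and nothing runs.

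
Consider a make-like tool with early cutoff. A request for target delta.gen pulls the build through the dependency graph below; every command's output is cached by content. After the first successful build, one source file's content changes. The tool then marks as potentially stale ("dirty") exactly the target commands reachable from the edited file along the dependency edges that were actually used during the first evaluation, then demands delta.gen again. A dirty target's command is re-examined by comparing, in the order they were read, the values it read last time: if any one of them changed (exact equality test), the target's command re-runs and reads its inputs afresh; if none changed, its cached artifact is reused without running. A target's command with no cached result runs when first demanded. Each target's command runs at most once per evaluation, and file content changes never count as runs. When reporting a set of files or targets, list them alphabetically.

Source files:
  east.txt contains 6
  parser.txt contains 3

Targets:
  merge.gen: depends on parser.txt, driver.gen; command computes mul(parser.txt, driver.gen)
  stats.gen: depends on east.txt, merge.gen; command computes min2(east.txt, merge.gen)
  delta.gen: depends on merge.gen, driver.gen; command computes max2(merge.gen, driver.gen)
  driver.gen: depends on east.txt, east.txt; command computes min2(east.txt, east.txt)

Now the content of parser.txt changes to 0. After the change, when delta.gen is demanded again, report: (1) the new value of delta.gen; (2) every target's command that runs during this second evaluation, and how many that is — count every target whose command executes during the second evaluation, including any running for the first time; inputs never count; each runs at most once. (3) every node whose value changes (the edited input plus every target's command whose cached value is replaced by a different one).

Demanding delta.gen again yields 6.
2 target commands run: delta.gen, merge.gen.
The nodes whose values change: delta.gen, merge.gen, parser.txt.

First demand of the output computes:
  driver.gen = min2(6, 6) = 6
  merge.gen = mul(3, 6) = 18
  delta.gen = max2(18, 6) = 18

After the edit, cleaning proceeds:
  merge.gen: a read changed (parser.txt 3->0) — executes, giving 0.
  delta.gen: a read changed (merge.gen 18->0) — executes, giving 6.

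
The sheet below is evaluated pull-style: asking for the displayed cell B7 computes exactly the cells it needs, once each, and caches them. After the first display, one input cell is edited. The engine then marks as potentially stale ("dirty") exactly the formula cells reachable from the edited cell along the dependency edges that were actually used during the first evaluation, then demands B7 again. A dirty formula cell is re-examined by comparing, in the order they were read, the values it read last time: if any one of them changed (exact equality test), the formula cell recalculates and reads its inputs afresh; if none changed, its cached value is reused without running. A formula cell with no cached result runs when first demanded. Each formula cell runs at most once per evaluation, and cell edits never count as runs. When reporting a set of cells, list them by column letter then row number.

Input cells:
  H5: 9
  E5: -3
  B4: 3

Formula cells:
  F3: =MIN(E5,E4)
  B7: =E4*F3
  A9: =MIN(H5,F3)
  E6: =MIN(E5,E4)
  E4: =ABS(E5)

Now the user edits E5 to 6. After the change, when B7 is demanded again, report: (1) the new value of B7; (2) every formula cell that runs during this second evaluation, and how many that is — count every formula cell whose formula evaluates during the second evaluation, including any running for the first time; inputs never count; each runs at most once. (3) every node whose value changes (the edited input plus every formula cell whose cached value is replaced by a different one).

First demand of the output computes:
  E4 = ABS(-3) = 3
  F3 = MIN(-3, 3) = -3
  B7 = 3 * -3 = -9

After the edit, cleaning proceeds:
  E4: a read changed (E5 -3->6) — executes, giving 6.
  F3: a read changed (E5 -3->6; E4 3->6) — executes, giving 6.
  B7: a read changed (E4 3->6; F3 -3->6) — executes, giving 36.

Demanding B7 again yields 36.
3 formula cells run: B7, E4, F3.
The nodes whose values change: B7, E4, E5, F3.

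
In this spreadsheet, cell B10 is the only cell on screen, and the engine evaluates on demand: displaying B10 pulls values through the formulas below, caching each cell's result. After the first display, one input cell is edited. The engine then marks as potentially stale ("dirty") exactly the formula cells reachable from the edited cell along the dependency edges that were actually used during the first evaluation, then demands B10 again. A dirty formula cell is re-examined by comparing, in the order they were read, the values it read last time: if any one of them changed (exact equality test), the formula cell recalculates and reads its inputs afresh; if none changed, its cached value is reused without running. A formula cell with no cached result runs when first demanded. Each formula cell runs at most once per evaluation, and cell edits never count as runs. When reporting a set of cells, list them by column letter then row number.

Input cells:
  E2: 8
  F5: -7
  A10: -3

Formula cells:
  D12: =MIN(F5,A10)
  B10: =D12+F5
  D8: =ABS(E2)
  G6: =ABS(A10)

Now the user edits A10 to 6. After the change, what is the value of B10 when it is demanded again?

Initial pass — values computed on the first demand:
  D12 = MIN(-7, -3) = -7
  B10 = -7 + -7 = -14

Second demand — change propagation:
  D12: re-runs because A10 -3->6; new result -7 (unchanged).
  B10: re-examined; everything it read last time is the same (D12 unchanged, F5 unchanged) — cache -14 kept, no run.

The important point: D12 recomputes to an identical value, and the output ends up unchanged.

B10 now evaluates to -14.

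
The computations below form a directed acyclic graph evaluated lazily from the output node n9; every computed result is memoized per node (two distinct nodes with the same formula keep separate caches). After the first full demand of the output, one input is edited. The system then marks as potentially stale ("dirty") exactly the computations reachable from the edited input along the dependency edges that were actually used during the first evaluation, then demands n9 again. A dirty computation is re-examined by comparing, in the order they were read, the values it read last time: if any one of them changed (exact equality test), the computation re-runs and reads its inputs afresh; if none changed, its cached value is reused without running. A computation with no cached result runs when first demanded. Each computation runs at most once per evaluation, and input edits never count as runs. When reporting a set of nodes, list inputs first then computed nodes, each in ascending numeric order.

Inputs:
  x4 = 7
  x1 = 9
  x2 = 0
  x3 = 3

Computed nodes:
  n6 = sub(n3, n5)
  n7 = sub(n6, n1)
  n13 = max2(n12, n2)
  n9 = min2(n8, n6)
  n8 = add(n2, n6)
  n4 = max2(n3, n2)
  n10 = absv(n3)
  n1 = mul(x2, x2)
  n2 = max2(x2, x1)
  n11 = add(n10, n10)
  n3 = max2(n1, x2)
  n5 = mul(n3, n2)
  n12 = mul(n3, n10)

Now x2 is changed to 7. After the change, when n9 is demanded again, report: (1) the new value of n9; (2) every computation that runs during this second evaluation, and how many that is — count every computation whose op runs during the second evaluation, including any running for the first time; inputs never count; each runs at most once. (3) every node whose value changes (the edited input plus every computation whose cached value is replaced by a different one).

Demanding n9 again yields -392.
7 computations run: n1, n2, n3, n5, n6, n8, n9.
The nodes whose values change: x2, n1, n3, n5, n6, n8, n9.

First demand of the output computes:
  n1 = mul(0, 0) = 0
  n2 = max2(0, 9) = 9
  n3 = max2(0, 0) = 0
  n5 = mul(0, 9) = 0
  n6 = sub(0, 0) = 0
  n8 = add(9, 0) = 9
  n9 = min2(9, 0) = 0

After the edit, cleaning proceeds:
  n1: a read changed (x2 0->7; x2 0->7) — executes, giving 49.
  n2: a read changed (x2 0->7) — executes, giving 9 — identical to its old value.
  n3: a read changed (n1 0->49; x2 0->7) — executes, giving 49.
  n5: a read changed (n3 0->49) — executes, giving 441.
  n6: a read changed (n3 0->49; n5 0->441) — executes, giving -392.
  n8: a read changed (n6 0->-392) — executes, giving -383.
  n9: a read changed (n8 9->-383; n6 0->-392) — executes, giving -392.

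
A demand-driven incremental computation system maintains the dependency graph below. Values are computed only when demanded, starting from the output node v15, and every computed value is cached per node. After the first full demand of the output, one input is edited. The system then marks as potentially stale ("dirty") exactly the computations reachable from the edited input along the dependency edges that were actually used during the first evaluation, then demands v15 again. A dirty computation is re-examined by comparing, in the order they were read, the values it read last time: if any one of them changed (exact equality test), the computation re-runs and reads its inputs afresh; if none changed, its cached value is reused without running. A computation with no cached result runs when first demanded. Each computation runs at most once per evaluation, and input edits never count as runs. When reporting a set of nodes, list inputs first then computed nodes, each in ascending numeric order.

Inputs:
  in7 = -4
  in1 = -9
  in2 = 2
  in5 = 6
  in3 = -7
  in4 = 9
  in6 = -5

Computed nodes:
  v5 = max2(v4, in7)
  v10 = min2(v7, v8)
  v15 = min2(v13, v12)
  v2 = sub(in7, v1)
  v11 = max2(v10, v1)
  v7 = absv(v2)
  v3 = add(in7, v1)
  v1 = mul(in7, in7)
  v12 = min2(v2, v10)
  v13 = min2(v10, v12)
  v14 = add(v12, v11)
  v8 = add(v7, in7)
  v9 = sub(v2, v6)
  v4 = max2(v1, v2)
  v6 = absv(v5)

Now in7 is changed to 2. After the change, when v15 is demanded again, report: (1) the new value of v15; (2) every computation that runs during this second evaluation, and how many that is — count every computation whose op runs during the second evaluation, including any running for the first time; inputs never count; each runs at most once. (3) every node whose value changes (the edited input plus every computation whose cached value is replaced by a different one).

New value of v15: -2.
Computations that run: v1, v2, v7, v8, v10, v12, v13, v15 — 8 in total.
Values that change: in7, v1, v2, v7, v8, v10, v12, v13, v15.

First evaluation (everything demanded from the output):
  v1 = mul(-4, -4) = 16
  v2 = sub(-4, 16) = -20
  v7 = absv(-20) = 20
  v8 = add(20, -4) = 16
  v10 = min2(20, 16) = 16
  v12 = min2(-20, 16) = -20
  v13 = min2(16, -20) = -20
  v15 = min2(-20, -20) = -20

Propagation after the edit:
  v1: runs — in7 -4->2; in7 -4->2; result 4.
  v2: runs — in7 -4->2; v1 16->4; result -2.
  v7: runs — v2 -20->-2; result 2.
  v8: runs — v7 20->2; in7 -4->2; result 4.
  v10: runs — v7 20->2; v8 16->4; result 2.
  v12: runs — v2 -20->-2; v10 16->2; result -2.
  v13: runs — v10 16->2; v12 -20->-2; result -2.
  v15: runs — v13 -20->-2; v12 -20->-2; result -2.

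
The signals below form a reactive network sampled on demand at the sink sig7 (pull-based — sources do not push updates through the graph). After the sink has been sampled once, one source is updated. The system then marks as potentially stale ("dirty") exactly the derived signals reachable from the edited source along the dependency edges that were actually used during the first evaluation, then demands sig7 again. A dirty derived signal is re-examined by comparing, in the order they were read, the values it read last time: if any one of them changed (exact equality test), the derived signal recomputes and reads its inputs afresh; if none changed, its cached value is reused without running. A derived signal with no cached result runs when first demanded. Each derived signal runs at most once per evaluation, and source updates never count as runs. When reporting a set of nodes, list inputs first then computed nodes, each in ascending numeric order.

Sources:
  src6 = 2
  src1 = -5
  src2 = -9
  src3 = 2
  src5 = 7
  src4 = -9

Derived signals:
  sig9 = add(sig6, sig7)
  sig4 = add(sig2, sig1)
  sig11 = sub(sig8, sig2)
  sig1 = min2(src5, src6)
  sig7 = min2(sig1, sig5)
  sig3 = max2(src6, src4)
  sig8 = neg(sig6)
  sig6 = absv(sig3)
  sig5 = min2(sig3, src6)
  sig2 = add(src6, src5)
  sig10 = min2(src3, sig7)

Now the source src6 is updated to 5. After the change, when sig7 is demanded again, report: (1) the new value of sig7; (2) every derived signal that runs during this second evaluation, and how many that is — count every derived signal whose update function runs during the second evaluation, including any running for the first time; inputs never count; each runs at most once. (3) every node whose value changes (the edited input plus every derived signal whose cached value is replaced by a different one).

Initial pass — values computed on the first demand:
  sig1 = min2(7, 2) = 2
  sig3 = max2(2, -9) = 2
  sig5 = min2(2, 2) = 2
  sig7 = min2(2, 2) = 2

Second demand — change propagation:
  sig1: re-runs because src6 2->5; new result 5.
  sig3: re-runs because src6 2->5; new result 5.
  sig5: re-runs because sig3 2->5; src6 2->5; new result 5.
  sig7: re-runs because sig1 2->5; sig5 2->5; new result 5.

sig7 now evaluates to 5.
Run set: sig1, sig3, sig5, sig7 (4 run).
Changed values: src6, sig1, sig3, sig5, sig7.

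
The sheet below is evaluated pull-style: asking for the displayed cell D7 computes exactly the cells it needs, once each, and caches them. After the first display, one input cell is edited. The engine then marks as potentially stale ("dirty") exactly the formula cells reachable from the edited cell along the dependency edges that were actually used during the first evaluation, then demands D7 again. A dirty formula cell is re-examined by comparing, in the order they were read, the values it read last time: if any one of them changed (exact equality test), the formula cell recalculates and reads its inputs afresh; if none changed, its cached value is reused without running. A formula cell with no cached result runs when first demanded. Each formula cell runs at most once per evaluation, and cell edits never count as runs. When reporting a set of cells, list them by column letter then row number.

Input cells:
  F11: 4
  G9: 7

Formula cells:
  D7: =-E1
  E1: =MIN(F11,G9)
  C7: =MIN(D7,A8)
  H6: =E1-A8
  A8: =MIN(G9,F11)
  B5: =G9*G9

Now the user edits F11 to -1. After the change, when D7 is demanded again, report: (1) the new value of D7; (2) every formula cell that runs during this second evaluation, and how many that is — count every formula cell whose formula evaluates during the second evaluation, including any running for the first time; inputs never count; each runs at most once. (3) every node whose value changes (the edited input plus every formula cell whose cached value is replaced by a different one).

Demanding D7 again yields 1.
2 formula cells run: D7, E1.
The nodes whose values change: D7, E1, F11.

First demand of the output computes:
  E1 = MIN(4, 7) = 4
  D7 = -(4) = -4

After the edit, cleaning proceeds:
  E1: a read changed (F11 4->-1) — executes, giving -1.
  D7: a read changed (E1 4->-1) — executes, giving 1.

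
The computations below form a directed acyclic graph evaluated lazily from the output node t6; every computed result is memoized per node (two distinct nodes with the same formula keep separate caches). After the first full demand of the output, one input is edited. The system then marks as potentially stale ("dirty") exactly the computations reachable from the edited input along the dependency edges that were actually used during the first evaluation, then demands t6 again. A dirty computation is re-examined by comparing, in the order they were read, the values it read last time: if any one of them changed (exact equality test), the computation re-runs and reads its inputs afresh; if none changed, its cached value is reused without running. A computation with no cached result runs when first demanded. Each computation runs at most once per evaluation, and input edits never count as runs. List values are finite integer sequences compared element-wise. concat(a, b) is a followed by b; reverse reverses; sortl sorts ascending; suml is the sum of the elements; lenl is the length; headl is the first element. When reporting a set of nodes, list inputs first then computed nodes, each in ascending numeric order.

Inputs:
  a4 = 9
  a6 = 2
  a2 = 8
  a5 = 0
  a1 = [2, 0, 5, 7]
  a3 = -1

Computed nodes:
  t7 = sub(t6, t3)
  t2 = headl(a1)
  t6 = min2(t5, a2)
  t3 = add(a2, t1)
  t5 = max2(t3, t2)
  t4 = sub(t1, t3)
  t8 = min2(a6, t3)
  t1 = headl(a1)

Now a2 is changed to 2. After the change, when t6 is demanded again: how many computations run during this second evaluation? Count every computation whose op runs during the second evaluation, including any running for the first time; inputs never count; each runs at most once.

3 computations run: t3, t5, t6.

First demand of the output computes:
  t1 = headl([2, 0, 5, 7]) = 2
  t2 = headl([2, 0, 5, 7]) = 2
  t3 = add(8, 2) = 10
  t5 = max2(10, 2) = 10
  t6 = min2(10, 8) = 8

After the edit, cleaning proceeds:
  t3: a read changed (a2 8->2) — executes, giving 4.
  t5: a read changed (t3 10->4) — executes, giving 4.
  t6: a read changed (t5 10->4; a2 8->2) — executes, giving 2.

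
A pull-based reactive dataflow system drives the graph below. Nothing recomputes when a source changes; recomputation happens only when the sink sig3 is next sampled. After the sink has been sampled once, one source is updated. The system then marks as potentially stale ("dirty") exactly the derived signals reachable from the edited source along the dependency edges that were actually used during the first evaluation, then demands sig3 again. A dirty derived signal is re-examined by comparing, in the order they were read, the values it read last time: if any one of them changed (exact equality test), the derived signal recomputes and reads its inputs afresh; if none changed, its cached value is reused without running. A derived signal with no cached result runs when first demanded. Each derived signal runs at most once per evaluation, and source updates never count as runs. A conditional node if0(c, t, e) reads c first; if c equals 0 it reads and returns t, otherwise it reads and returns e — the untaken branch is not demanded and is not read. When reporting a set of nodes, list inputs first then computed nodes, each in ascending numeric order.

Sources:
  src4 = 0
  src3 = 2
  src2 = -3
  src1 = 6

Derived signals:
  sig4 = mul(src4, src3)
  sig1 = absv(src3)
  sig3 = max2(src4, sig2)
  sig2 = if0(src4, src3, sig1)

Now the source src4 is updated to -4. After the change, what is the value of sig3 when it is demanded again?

New value of sig3: 2.
Key observation: a condition flipped, so demand reaches new nodes — sig1 runs for the first time.

First evaluation (everything demanded from the output):
  sig2 = if0(src4=0 -> then branch src3) = 2
  sig3 = max2(0, 2) = 2

Propagation after the edit:
  sig1: demanded for the first time — runs, produces 2.
  sig2: runs — src4 0->-4; result 2 (same value as before).
  sig3: runs — src4 0->-4; result 2 (same value as before).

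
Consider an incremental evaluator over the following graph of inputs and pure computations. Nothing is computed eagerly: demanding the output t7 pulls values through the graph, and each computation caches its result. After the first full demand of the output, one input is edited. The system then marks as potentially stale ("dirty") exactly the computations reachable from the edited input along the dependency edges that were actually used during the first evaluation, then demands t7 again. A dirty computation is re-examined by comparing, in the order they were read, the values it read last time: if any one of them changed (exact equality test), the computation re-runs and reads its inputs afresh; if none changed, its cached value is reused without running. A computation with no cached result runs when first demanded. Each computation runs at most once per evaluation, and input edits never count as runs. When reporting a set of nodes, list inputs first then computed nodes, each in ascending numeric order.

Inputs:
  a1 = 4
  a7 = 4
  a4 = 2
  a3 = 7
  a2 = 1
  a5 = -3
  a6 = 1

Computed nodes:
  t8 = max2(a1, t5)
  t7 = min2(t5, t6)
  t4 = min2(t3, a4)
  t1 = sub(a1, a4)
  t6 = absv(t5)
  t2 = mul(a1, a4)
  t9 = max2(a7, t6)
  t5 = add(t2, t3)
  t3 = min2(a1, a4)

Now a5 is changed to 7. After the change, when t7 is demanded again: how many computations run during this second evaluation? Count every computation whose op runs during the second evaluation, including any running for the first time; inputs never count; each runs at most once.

Initial pass — values computed on the first demand:
  t2 = mul(4, 2) = 8
  t3 = min2(4, 2) = 2
  t5 = add(8, 2) = 10
  t6 = absv(10) = 10
  t7 = min2(10, 10) = 10

Second demand — change propagation:
  no demanded computation ever read a5, so the edit dirties nothing and nothing runs.

The important point: nothing the output needs ever reads a5, so the edit is invisible to it.

Run set: none (0 run).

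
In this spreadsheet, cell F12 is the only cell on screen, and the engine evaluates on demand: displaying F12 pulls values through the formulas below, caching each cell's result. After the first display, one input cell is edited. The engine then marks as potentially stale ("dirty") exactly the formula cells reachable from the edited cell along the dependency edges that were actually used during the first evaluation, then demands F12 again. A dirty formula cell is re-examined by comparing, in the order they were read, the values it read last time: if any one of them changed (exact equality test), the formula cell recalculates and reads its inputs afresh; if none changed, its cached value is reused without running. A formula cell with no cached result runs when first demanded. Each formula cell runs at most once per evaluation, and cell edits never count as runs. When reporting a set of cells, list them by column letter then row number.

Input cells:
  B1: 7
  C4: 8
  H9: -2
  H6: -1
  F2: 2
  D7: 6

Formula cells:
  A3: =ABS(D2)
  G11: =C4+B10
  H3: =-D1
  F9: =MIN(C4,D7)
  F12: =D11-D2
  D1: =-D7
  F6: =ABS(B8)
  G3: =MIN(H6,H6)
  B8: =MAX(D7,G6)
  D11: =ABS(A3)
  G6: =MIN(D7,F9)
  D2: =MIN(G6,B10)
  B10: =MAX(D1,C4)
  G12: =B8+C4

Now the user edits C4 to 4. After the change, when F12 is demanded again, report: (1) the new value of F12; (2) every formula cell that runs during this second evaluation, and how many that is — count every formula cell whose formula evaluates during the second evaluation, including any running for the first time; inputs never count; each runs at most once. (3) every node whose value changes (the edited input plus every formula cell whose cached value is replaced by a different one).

Initial pass — values computed on the first demand:
  D1 = -(6) = -6
  B10 = MAX(-6, 8) = 8
  F9 = MIN(8, 6) = 6
  G6 = MIN(6, 6) = 6
  D2 = MIN(6, 8) = 6
  A3 = ABS(6) = 6
  D11 = ABS(6) = 6
  F12 = 6 - 6 = 0

Second demand — change propagation:
  B10: re-runs because C4 8->4; new result 4.
  F9: re-runs because C4 8->4; new result 4.
  G6: re-runs because F9 6->4; new result 4.
  D2: re-runs because G6 6->4; B10 8->4; new result 4.
  A3: re-runs because D2 6->4; new result 4.
  D11: re-runs because A3 6->4; new result 4.
  F12: re-runs because D11 6->4; D2 6->4; new result 0 (unchanged).

F12 now evaluates to 0.
Run set: A3, B10, D2, D11, F9, F12, G6 (7 run).
Changed values: A3, B10, C4, D2, D11, F9, G6.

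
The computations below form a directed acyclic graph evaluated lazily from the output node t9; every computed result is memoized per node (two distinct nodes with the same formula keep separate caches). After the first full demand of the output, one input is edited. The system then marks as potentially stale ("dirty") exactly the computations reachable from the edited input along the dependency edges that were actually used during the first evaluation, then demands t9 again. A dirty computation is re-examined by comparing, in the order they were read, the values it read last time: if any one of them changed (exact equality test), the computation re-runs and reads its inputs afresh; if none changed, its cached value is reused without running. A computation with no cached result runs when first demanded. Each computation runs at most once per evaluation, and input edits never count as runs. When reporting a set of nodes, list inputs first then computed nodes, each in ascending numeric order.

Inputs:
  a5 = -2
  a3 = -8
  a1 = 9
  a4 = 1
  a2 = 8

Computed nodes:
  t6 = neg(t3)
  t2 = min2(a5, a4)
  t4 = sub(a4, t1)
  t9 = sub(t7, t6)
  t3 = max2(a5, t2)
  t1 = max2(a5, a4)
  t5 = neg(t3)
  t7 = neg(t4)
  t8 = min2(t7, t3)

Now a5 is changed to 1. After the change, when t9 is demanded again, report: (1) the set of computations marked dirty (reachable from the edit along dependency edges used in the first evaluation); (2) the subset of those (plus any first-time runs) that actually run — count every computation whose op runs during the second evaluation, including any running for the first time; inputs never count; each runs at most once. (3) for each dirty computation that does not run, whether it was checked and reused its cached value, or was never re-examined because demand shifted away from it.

The edit dirties: t1, t2, t3, t4, t6, t7, t9.
5 computations run: t1, t2, t3, t6, t9.
Cache hits after checking: t4, t7.
Note where the cutoff bites: t4 is checked, finds nothing changed, and keeps its cache.

First demand of the output computes:
  t1 = max2(-2, 1) = 1
  t2 = min2(-2, 1) = -2
  t3 = max2(-2, -2) = -2
  t4 = sub(1, 1) = 0
  t6 = neg(-2) = 2
  t7 = neg(0) = 0
  t9 = sub(0, 2) = -2

After the edit, cleaning proceeds:
  t1: a read changed (a5 -2->1) — executes, giving 1 — identical to its old value.
  t2: a read changed (a5 -2->1) — executes, giving 1.
  t3: a read changed (a5 -2->1; t2 -2->1) — executes, giving 1.
  t4: dirty, but its reads are unchanged (a4 unchanged, t1 unchanged); cached 0 stands.
  t6: a read changed (t3 -2->1) — executes, giving -1.
  t7: dirty, but its reads are unchanged (t4 unchanged); cached 0 stands.
  t9: a read changed (t6 2->-1) — executes, giving 1.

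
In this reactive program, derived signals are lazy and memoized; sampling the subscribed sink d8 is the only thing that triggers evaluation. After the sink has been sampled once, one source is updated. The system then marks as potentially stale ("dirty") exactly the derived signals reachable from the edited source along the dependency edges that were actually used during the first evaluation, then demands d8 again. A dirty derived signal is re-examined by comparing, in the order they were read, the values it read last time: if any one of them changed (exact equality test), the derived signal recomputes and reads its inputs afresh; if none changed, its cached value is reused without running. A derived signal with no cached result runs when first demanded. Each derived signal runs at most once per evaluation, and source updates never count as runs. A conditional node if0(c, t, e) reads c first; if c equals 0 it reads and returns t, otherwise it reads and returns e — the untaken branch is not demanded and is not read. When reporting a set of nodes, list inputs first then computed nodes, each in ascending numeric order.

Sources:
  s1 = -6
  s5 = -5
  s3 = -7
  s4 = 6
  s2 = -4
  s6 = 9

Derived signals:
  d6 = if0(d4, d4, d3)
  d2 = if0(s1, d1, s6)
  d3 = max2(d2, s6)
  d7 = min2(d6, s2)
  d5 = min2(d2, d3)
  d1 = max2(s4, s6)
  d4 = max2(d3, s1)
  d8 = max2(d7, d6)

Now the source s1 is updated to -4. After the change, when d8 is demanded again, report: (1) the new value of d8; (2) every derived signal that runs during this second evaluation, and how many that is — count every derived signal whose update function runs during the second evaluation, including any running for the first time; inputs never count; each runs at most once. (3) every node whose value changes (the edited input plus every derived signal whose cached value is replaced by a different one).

First demand of the output computes:
  d2 = if0(s1=-6 -> else branch s6) = 9
  d3 = max2(9, 9) = 9
  d4 = max2(9, -6) = 9
  d6 = if0(d4=9 -> else branch d3) = 9
  d7 = min2(9, -4) = -4
  d8 = max2(-4, 9) = 9

After the edit, cleaning proceeds:
  d2: a read changed (s1 -6->-4) — executes, giving 9 — identical to its old value.
  d3: dirty, but its reads are unchanged (d2 unchanged, s6 unchanged); cached 9 stands.
  d4: a read changed (s1 -6->-4) — executes, giving 9 — identical to its old value.
  d6: dirty, but its reads are unchanged (d4 unchanged, d3 unchanged); cached 9 stands.
  d7: dirty, but its reads are unchanged (d6 unchanged, s2 unchanged); cached -4 stands.
  d8: dirty, but its reads are unchanged (d7 unchanged, d6 unchanged); cached 9 stands.

Note where the cutoff bites: d3 is checked, finds nothing changed, and keeps its cache.

Demanding d8 again yields 9.
2 derived signals run: d2, d4.
The nodes whose values change: s1.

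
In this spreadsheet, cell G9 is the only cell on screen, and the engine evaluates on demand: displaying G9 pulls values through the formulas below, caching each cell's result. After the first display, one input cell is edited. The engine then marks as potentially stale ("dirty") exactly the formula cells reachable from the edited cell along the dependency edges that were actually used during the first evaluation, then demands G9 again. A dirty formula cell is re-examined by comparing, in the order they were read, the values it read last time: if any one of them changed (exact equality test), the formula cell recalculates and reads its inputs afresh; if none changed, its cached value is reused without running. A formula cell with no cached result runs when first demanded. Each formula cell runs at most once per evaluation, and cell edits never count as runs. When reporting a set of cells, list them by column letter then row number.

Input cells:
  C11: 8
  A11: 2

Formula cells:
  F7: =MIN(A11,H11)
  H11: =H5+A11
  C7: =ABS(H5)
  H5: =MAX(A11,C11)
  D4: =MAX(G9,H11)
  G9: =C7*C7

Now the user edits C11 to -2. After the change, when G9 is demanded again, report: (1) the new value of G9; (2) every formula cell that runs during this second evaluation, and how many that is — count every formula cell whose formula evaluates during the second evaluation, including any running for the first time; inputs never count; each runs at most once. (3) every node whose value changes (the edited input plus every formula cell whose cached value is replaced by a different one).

G9 now evaluates to 4.
Run set: C7, G9, H5 (3 run).
Changed values: C7, C11, G9, H5.

Initial pass — values computed on the first demand:
  H5 = MAX(2, 8) = 8
  C7 = ABS(8) = 8
  G9 = 8 * 8 = 64

Second demand — change propagation:
  H5: re-runs because C11 8->-2; new result 2.
  C7: re-runs because H5 8->2; new result 2.
  G9: re-runs because C7 8->2; C7 8->2; new result 4.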